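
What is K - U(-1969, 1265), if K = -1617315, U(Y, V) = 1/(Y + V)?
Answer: -1138589759/704 ≈ -1.6173e+6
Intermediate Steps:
U(Y, V) = 1/(V + Y)
K - U(-1969, 1265) = -1617315 - 1/(1265 - 1969) = -1617315 - 1/(-704) = -1617315 - 1*(-1/704) = -1617315 + 1/704 = -1138589759/704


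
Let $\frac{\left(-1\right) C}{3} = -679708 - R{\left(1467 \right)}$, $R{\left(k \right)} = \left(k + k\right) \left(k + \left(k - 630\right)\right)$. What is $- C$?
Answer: $-22318932$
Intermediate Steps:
$R{\left(k \right)} = 2 k \left(-630 + 2 k\right)$ ($R{\left(k \right)} = 2 k \left(k + \left(-630 + k\right)\right) = 2 k \left(-630 + 2 k\right)$)
$C = 22318932$ ($C = - 3 \left(-679708 - 4 \cdot 1467 \left(-315 + 1467\right)\right) = - 3 \left(-679708 - 4 \cdot 1467 \cdot 1152\right) = - 3 \left(-679708 - 6759936\right) = \left(-3\right) \left(-7439644\right) = 22318932$)
$- C = \left(-1\right) 22318932 = -22318932$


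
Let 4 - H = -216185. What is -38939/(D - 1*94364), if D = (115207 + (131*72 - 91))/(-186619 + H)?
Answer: 575713115/1395109466 ≈ 0.41267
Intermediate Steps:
H = 216189 (H = 4 - 1*(-216185) = 4 + 216185 = 216189)
D = 62274/14785 (D = (115207 + (131*72 - 91))/(-186619 + 216189) = (115207 + (9432 - 91))/29570 = (115207 + 9341)*(1/29570) = 124548*(1/29570) = 62274/14785 ≈ 4.2120)
-38939/(D - 1*94364) = -38939/(62274/14785 - 1*94364) = -38939/(62274/14785 - 94364) = -38939/(-1395109466/14785) = -38939*(-14785/1395109466) = 575713115/1395109466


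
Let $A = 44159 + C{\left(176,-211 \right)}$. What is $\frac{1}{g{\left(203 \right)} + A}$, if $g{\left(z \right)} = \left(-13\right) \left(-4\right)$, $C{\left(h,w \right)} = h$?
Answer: $\frac{1}{44387} \approx 2.2529 \cdot 10^{-5}$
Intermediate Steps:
$g{\left(z \right)} = 52$
$A = 44335$ ($A = 44159 + 176 = 44335$)
$\frac{1}{g{\left(203 \right)} + A} = \frac{1}{52 + 44335} = \frac{1}{44387}$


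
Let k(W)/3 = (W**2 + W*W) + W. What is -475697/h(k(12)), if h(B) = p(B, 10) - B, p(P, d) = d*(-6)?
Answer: 475697/960 ≈ 495.52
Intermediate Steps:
p(P, d) = -6*d
k(W) = 3*W + 6*W**2 (k(W) = 3*((W**2 + W*W) + W) = 3*((W**2 + W**2) + W) = 3*(2*W**2 + W) = 3*(W + 2*W**2) = 3*W + 6*W**2)
h(B) = -60 - B (h(B) = -6*10 - B = -60 - B)
-475697/h(k(12)) = -475697/(-60 - 3*12*(1 + 2*12)) = -475697/(-60 - 3*12*(1 + 24)) = -475697/(-60 - 3*12*25) = -475697/(-60 - 1*900) = -475697/(-60 - 900) = -475697/(-960) = -475697*(-1/960) = 475697/960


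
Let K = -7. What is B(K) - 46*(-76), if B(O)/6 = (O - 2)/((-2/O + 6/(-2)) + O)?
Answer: 119053/34 ≈ 3501.6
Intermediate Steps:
B(O) = 6*(-2 + O)/(-3 + O - 2/O) (B(O) = 6*((O - 2)/((-2/O + 6/(-2)) + O)) = 6*((-2 + O)/((-2/O + 6*(-½)) + O)) = 6*((-2 + O)/((-2/O - 3) + O)) = 6*((-2 + O)/((-3 - 2/O) + O)) = 6*((-2 + O)/(-3 + O - 2/O)) = 6*(-2 + O)/(-3 + O - 2/O))
B(K) - 46*(-76) = 6*(-7)*(-2 - 7)/(-2 + (-7)² - 3*(-7)) - 46*(-76) = 6*(-7)*(-9)/(-2 + 49 + 21) + 3496 = 6*(-7)*(-9)/68 + 3496 = 6*(-7)*(1/68)*(-9) + 3496 = 189/34 + 3496 = 119053/34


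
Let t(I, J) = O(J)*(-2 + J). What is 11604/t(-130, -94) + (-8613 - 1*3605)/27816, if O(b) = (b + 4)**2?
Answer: -34109353/75103200 ≈ -0.45417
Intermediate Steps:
O(b) = (4 + b)**2
t(I, J) = (4 + J)**2*(-2 + J)
11604/t(-130, -94) + (-8613 - 1*3605)/27816 = 11604/(((4 - 94)**2*(-2 - 94))) + (-8613 - 1*3605)/27816 = 11604/(((-90)**2*(-96))) + (-8613 - 3605)*(1/27816) = 11604/((8100*(-96))) - 12218*1/27816 = 11604/(-777600) - 6109/13908 = 11604*(-1/777600) - 6109/13908 = -967/64800 - 6109/13908 = -34109353/75103200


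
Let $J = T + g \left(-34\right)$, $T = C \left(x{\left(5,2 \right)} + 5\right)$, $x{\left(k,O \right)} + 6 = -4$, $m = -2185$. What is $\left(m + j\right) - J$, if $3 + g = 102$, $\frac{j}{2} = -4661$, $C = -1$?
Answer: $-8146$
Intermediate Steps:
$j = -9322$ ($j = 2 \left(-4661\right) = -9322$)
$x{\left(k,O \right)} = -10$ ($x{\left(k,O \right)} = -6 - 4 = -10$)
$g = 99$ ($g = -3 + 102 = 99$)
$T = 5$ ($T = - (-10 + 5) = \left(-1\right) \left(-5\right) = 5$)
$J = -3361$ ($J = 5 + 99 \left(-34\right) = 5 - 3366 = -3361$)
$\left(m + j\right) - J = \left(-2185 - 9322\right) - -3361 = -11507 + 3361 = -8146$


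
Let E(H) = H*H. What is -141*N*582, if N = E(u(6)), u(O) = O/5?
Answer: -2954232/25 ≈ -1.1817e+5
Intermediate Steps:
u(O) = O/5 (u(O) = O*(⅕) = O/5)
E(H) = H²
N = 36/25 (N = ((⅕)*6)² = (6/5)² = 36/25 ≈ 1.4400)
-141*N*582 = -5076*582/25 = -141*20952/25 = -2954232/25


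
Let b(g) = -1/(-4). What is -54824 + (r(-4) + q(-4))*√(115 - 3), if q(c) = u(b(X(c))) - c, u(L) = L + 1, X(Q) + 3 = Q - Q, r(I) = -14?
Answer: -54824 - 35*√7 ≈ -54917.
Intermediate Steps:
X(Q) = -3 (X(Q) = -3 + (Q - Q) = -3 + 0 = -3)
b(g) = ¼ (b(g) = -1*(-¼) = ¼)
u(L) = 1 + L
q(c) = 5/4 - c (q(c) = (1 + ¼) - c = 5/4 - c)
-54824 + (r(-4) + q(-4))*√(115 - 3) = -54824 + (-14 + (5/4 - 1*(-4)))*√(115 - 3) = -54824 + (-14 + (5/4 + 4))*√112 = -54824 + (-14 + 21/4)*(4*√7) = -54824 - 35*√7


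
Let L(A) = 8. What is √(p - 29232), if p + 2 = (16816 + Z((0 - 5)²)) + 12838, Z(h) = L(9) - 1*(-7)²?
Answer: √379 ≈ 19.468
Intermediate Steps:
Z(h) = -41 (Z(h) = 8 - 1*(-7)² = 8 - 1*49 = 8 - 49 = -41)
p = 29611 (p = -2 + ((16816 - 41) + 12838) = -2 + (16775 + 12838) = -2 + 29613 = 29611)
√(p - 29232) = √(29611 - 29232) = √379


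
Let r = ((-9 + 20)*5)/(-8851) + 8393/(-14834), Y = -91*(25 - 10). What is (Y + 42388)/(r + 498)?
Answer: 5386144895882/65310173219 ≈ 82.470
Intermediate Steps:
Y = -1365 (Y = -91*15 = -1365)
r = -75102313/131295734 (r = (11*5)*(-1/8851) + 8393*(-1/14834) = 55*(-1/8851) - 8393/14834 = -55/8851 - 8393/14834 = -75102313/131295734 ≈ -0.57201)
(Y + 42388)/(r + 498) = (-1365 + 42388)/(-75102313/131295734 + 498) = 41023/(65310173219/131295734) = 41023*(131295734/65310173219) = 5386144895882/65310173219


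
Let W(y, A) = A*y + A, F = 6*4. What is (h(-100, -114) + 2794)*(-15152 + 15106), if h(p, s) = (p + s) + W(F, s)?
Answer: 12420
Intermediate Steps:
F = 24
W(y, A) = A + A*y
h(p, s) = p + 26*s (h(p, s) = (p + s) + s*(1 + 24) = (p + s) + s*25 = (p + s) + 25*s = p + 26*s)
(h(-100, -114) + 2794)*(-15152 + 15106) = ((-100 + 26*(-114)) + 2794)*(-15152 + 15106) = ((-100 - 2964) + 2794)*(-46) = (-3064 + 2794)*(-46) = -270*(-46) = 12420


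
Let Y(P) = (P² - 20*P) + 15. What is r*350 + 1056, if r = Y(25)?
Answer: 50056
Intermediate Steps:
Y(P) = 15 + P² - 20*P
r = 140 (r = 15 + 25² - 20*25 = 15 + 625 - 500 = 140)
r*350 + 1056 = 140*350 + 1056 = 49000 + 1056 = 50056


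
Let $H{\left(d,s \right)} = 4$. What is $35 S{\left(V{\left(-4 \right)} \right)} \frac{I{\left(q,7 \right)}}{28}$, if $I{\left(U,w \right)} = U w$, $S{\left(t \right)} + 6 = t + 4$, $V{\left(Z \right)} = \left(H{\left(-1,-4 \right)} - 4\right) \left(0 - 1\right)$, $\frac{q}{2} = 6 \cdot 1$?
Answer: $-210$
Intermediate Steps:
$q = 12$ ($q = 2 \cdot 6 \cdot 1 = 2 \cdot 6 = 12$)
$V{\left(Z \right)} = 0$ ($V{\left(Z \right)} = \left(4 - 4\right) \left(0 - 1\right) = 0 \left(-1\right) = 0$)
$S{\left(t \right)} = -2 + t$ ($S{\left(t \right)} = -6 + \left(t + 4\right) = -6 + \left(4 + t\right) = -2 + t$)
$35 S{\left(V{\left(-4 \right)} \right)} \frac{I{\left(q,7 \right)}}{28} = 35 \left(-2 + 0\right) \frac{12 \cdot 7}{28} = 35 \left(-2\right) 84 \cdot \frac{1}{28} = \left(-70\right) 3 = -210$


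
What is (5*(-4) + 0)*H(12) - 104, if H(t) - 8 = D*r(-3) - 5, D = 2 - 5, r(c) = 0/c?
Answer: -164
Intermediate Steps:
r(c) = 0
D = -3
H(t) = 3 (H(t) = 8 + (-3*0 - 5) = 8 + (0 - 5) = 8 - 5 = 3)
(5*(-4) + 0)*H(12) - 104 = (5*(-4) + 0)*3 - 104 = (-20 + 0)*3 - 104 = -20*3 - 104 = -60 - 104 = -164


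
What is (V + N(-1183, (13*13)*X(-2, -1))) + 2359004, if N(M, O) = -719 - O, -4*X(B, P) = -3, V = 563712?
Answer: 11687481/4 ≈ 2.9219e+6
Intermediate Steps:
X(B, P) = ¾ (X(B, P) = -¼*(-3) = ¾)
(V + N(-1183, (13*13)*X(-2, -1))) + 2359004 = (563712 + (-719 - 13*13*3/4)) + 2359004 = (563712 + (-719 - 169*3/4)) + 2359004 = (563712 + (-719 - 1*507/4)) + 2359004 = (563712 + (-719 - 507/4)) + 2359004 = (563712 - 3383/4) + 2359004 = 2251465/4 + 2359004 = 11687481/4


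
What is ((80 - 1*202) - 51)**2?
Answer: 29929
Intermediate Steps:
((80 - 1*202) - 51)**2 = ((80 - 202) - 51)**2 = (-122 - 51)**2 = (-173)**2 = 29929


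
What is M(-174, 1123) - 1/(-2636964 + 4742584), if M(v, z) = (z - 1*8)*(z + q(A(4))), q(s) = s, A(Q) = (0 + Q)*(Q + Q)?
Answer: 2711670076499/2105620 ≈ 1.2878e+6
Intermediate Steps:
A(Q) = 2*Q² (A(Q) = Q*(2*Q) = 2*Q²)
M(v, z) = (-8 + z)*(32 + z) (M(v, z) = (z - 1*8)*(z + 2*4²) = (z - 8)*(z + 2*16) = (-8 + z)*(z + 32) = (-8 + z)*(32 + z))
M(-174, 1123) - 1/(-2636964 + 4742584) = (-256 + 1123² + 24*1123) - 1/(-2636964 + 4742584) = (-256 + 1261129 + 26952) - 1/2105620 = 1287825 - 1*1/2105620 = 1287825 - 1/2105620 = 2711670076499/2105620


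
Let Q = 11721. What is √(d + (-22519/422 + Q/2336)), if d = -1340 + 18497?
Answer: √259780455144466/123224 ≈ 130.80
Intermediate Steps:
d = 17157
√(d + (-22519/422 + Q/2336)) = √(17157 + (-22519/422 + 11721/2336)) = √(17157 - 23829061/492896) = √(8432787611/492896) = √259780455144466/123224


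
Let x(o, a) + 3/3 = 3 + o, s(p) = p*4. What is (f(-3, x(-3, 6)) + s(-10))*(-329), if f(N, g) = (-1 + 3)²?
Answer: 11844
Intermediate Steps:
s(p) = 4*p
x(o, a) = 2 + o (x(o, a) = -1 + (3 + o) = 2 + o)
f(N, g) = 4 (f(N, g) = 2² = 4)
(f(-3, x(-3, 6)) + s(-10))*(-329) = (4 + 4*(-10))*(-329) = (4 - 40)*(-329) = -36*(-329) = 11844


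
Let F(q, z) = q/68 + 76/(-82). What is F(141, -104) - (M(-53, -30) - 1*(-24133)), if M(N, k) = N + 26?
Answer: -67204331/2788 ≈ -24105.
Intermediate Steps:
F(q, z) = -38/41 + q/68 (F(q, z) = q*(1/68) + 76*(-1/82) = q/68 - 38/41 = -38/41 + q/68)
M(N, k) = 26 + N
F(141, -104) - (M(-53, -30) - 1*(-24133)) = (-38/41 + (1/68)*141) - ((26 - 53) - 1*(-24133)) = (-38/41 + 141/68) - (-27 + 24133) = 3197/2788 - 1*24106 = 3197/2788 - 24106 = -67204331/2788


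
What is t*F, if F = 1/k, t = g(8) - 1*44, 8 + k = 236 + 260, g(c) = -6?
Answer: -25/244 ≈ -0.10246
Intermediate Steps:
k = 488 (k = -8 + (236 + 260) = -8 + 496 = 488)
t = -50 (t = -6 - 1*44 = -6 - 44 = -50)
F = 1/488 ≈ 0.0020492
t*F = -50*1/488 = -25/244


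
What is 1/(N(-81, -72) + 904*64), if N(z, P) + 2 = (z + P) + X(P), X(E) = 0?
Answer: 1/57701 ≈ 1.7331e-5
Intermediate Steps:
N(z, P) = -2 + P + z (N(z, P) = -2 + ((z + P) + 0) = -2 + ((P + z) + 0) = -2 + (P + z) = -2 + P + z)
1/(N(-81, -72) + 904*64) = 1/((-2 - 72 - 81) + 904*64) = 1/(-155 + 57856) = 1/57701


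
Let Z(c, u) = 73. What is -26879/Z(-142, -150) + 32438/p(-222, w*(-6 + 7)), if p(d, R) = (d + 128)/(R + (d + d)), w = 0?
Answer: 524426915/3431 ≈ 1.5285e+5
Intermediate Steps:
p(d, R) = (128 + d)/(R + 2*d)
-26879/Z(-142, -150) + 32438/p(-222, w*(-6 + 7)) = -26879/73 + 32438/(((128 - 222)/(0*(-6 + 7) + 2*(-222)))) = -26879*1/73 + 32438/((-94/(0*1 - 444))) = -26879/73 + 32438/((-94/(0 - 444))) = -26879/73 + 32438/((-94/(-444))) = -26879/73 + 32438/((-1/444*(-94))) = -26879/73 + 32438/(47/222) = -26879/73 + 32438*(222/47) = -26879/73 + 7201236/47 = 524426915/3431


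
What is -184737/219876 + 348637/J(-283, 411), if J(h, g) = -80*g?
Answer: -6894255131/602460240 ≈ -11.443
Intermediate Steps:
-184737/219876 + 348637/J(-283, 411) = -184737/219876 + 348637/((-80*411)) = -184737*1/219876 + 348637/(-32880) = -61579/73292 + 348637*(-1/32880) = -61579/73292 - 348637/32880 = -6894255131/602460240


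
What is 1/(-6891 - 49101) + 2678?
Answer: 149946575/55992 ≈ 2678.0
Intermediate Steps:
1/(-6891 - 49101) + 2678 = 1/(-55992) + 2678 = -1/55992 + 2678 = 149946575/55992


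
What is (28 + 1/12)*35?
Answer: 11795/12 ≈ 982.92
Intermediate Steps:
(28 + 1/12)*35 = (337/12)*35 = 11795/12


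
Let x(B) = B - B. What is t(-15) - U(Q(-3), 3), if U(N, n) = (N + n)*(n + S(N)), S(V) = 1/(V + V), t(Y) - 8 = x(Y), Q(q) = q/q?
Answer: -6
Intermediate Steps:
x(B) = 0
Q(q) = 1
t(Y) = 8 (t(Y) = 8 + 0 = 8)
S(V) = 1/(2*V)
U(N, n) = (N + n)*(n + 1/(2*N))
t(-15) - U(Q(-3), 3) = 8 - (1/2 + 3**2 + 1*3 + (1/2)*3/1) = 8 - (1/2 + 9 + 3 + (1/2)*3*1) = 8 - (1/2 + 9 + 3 + 3/2) = 8 - 1*14 = 8 - 14 = -6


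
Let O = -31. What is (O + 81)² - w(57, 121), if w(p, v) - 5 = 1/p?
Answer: 142214/57 ≈ 2495.0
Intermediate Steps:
w(p, v) = 5 + 1/p
(O + 81)² - w(57, 121) = (-31 + 81)² - (5 + 1/57) = 50² - (5 + 1/57) = 2500 - 1*286/57 = 2500 - 286/57 = 142214/57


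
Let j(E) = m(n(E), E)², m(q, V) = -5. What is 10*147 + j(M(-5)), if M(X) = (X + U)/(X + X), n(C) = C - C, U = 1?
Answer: 1495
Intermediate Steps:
n(C) = 0
M(X) = (1 + X)/(2*X) (M(X) = (X + 1)/(X + X) = (1 + X)/((2*X)) = (1 + X)*(1/(2*X)) = (1 + X)/(2*X))
j(E) = 25 (j(E) = (-5)² = 25)
10*147 + j(M(-5)) = 10*147 + 25 = 1470 + 25 = 1495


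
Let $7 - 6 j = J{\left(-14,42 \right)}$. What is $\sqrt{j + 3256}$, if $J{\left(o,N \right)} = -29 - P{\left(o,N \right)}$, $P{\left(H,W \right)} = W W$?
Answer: $2 \sqrt{889} \approx 59.632$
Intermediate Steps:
$P{\left(H,W \right)} = W^{2}$
$J{\left(o,N \right)} = -29 - N^{2}$
$j = 300$ ($j = \frac{7}{6} - \frac{-29 - 42^{2}}{6} = \frac{7}{6} - \frac{-29 - 1764}{6} = \frac{7}{6} - - \frac{1793}{6} = \frac{7}{6} + \frac{1793}{6} = 300$)
$\sqrt{j + 3256} = \sqrt{300 + 3256} = \sqrt{3556} = 2 \sqrt{889}$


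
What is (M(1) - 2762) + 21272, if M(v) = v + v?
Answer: 18512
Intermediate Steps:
M(v) = 2*v
(M(1) - 2762) + 21272 = (2*1 - 2762) + 21272 = (2 - 2762) + 21272 = -2760 + 21272 = 18512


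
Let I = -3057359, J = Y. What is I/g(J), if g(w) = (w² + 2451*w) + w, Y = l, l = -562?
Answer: 3057359/1062180 ≈ 2.8784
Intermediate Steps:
Y = -562
J = -562
g(w) = w² + 2452*w
I/g(J) = -3057359*(-1/(562*(2452 - 562))) = -3057359/((-562*1890)) = -3057359/(-1062180) = -3057359*(-1/1062180) = 3057359/1062180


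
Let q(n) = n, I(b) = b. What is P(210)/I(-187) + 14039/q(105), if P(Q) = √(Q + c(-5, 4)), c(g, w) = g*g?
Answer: 14039/105 - √235/187 ≈ 133.62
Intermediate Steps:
c(g, w) = g²
P(Q) = √(25 + Q) (P(Q) = √(Q + (-5)²) = √(Q + 25) = √(25 + Q))
P(210)/I(-187) + 14039/q(105) = √(25 + 210)/(-187) + 14039/105 = √235*(-1/187) + 14039*(1/105) = -√235/187 + 14039/105 = 14039/105 - √235/187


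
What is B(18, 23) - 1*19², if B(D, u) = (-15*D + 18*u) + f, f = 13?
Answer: -204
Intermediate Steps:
B(D, u) = 13 - 15*D + 18*u (B(D, u) = (-15*D + 18*u) + 13 = 13 - 15*D + 18*u)
B(18, 23) - 1*19² = (13 - 15*18 + 18*23) - 1*19² = (13 - 270 + 414) - 1*361 = 157 - 361 = -204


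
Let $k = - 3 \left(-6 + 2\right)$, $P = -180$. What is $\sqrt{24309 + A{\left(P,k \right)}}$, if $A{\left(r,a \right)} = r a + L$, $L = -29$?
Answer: $2 \sqrt{5530} \approx 148.73$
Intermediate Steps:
$k = 12$ ($k = \left(-3\right) \left(-4\right) = 12$)
$A{\left(r,a \right)} = -29 + a r$ ($A{\left(r,a \right)} = r a - 29 = a r - 29 = -29 + a r$)
$\sqrt{24309 + A{\left(P,k \right)}} = \sqrt{24309 + \left(-29 + 12 \left(-180\right)\right)} = \sqrt{24309 - 2189} = \sqrt{22120} = 2 \sqrt{5530}$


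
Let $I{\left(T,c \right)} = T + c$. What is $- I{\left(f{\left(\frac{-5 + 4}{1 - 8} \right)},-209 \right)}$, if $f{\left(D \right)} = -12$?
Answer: $221$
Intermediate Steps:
$- I{\left(f{\left(\frac{-5 + 4}{1 - 8} \right)},-209 \right)} = - (-12 - 209) = \left(-1\right) \left(-221\right) = 221$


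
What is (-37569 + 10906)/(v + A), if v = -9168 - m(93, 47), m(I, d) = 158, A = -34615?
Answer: 26663/43941 ≈ 0.60679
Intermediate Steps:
v = -9326 (v = -9168 - 1*158 = -9168 - 158 = -9326)
(-37569 + 10906)/(v + A) = (-37569 + 10906)/(-9326 - 34615) = -26663/(-43941) = -26663*(-1/43941) = 26663/43941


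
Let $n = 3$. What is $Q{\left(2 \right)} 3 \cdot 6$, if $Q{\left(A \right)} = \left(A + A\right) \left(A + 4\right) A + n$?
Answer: $918$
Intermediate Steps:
$Q{\left(A \right)} = 3 + 2 A^{2} \left(4 + A\right)$ ($Q{\left(A \right)} = \left(A + A\right) \left(A + 4\right) A + 3 = 2 A \left(4 + A\right) A + 3 = 2 A^{2} \left(4 + A\right) + 3 = 3 + 2 A^{2} \left(4 + A\right)$)
$Q{\left(2 \right)} 3 \cdot 6 = \left(3 + 2 \cdot 2^{3} + 8 \cdot 2^{2}\right) 3 \cdot 6 = \left(3 + 2 \cdot 8 + 8 \cdot 4\right) 18 = \left(3 + 16 + 32\right) 18 = 51 \cdot 18 = 918$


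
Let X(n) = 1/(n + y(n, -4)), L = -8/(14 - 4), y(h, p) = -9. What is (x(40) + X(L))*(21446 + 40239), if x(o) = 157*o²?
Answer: 759268019575/49 ≈ 1.5495e+10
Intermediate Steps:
L = -⅘ (L = -8/10 = (⅒)*(-8) = -⅘ ≈ -0.80000)
X(n) = 1/(-9 + n) (X(n) = 1/(n - 9) = 1/(-9 + n))
(x(40) + X(L))*(21446 + 40239) = (157*40² + 1/(-9 - ⅘))*(21446 + 40239) = (157*1600 + 1/(-49/5))*61685 = (251200 - 5/49)*61685 = (12308795/49)*61685 = 759268019575/49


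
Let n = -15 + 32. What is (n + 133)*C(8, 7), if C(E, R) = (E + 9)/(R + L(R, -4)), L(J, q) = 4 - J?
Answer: 1275/2 ≈ 637.50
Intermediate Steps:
n = 17
C(E, R) = 9/4 + E/4 (C(E, R) = (E + 9)/(R + (4 - R)) = (9 + E)/4 = (9 + E)*(1/4) = 9/4 + E/4)
(n + 133)*C(8, 7) = (17 + 133)*(9/4 + (1/4)*8) = 150*(9/4 + 2) = 150*(17/4) = 1275/2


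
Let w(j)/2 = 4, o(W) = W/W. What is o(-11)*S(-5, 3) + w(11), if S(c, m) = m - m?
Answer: 8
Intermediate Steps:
o(W) = 1
w(j) = 8 (w(j) = 2*4 = 8)
S(c, m) = 0
o(-11)*S(-5, 3) + w(11) = 1*0 + 8 = 0 + 8 = 8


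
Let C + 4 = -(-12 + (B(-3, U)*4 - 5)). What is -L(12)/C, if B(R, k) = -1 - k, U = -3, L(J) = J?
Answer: -12/5 ≈ -2.4000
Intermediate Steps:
C = 5 (C = -4 - (-12 + ((-1 - 1*(-3))*4 - 5)) = -4 - (-12 + ((-1 + 3)*4 - 5)) = -4 - (-12 + (2*4 - 5)) = -4 - (-12 + (8 - 5)) = -4 - (-12 + 3) = -4 - 1*(-9) = -4 + 9 = 5)
-L(12)/C = -12/5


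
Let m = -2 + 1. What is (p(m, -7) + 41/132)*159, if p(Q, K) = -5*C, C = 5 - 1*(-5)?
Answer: -347627/44 ≈ -7900.6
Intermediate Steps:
C = 10 (C = 5 + 5 = 10)
m = -1
p(Q, K) = -50 (p(Q, K) = -5*10 = -50)
(p(m, -7) + 41/132)*159 = (-50 + 41/132)*159 = -6559/132*159 = -347627/44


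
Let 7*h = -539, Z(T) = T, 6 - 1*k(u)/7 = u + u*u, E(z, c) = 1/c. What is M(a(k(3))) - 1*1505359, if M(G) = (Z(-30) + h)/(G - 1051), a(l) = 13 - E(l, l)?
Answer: -65626121111/43595 ≈ -1.5054e+6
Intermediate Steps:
k(u) = 42 - 7*u - 7*u² (k(u) = 42 - 7*(u + u*u) = 42 - 7*(u + u²) = 42 + (-7*u - 7*u²) = 42 - 7*u - 7*u²)
a(l) = 13 - 1/l
h = -77 (h = (⅐)*(-539) = -77)
M(G) = -107/(-1051 + G) (M(G) = (-30 - 77)/(G - 1051) = -107/(-1051 + G))
M(a(k(3))) - 1*1505359 = -107/(-1051 + (13 - 1/(42 - 7*3 - 7*3²))) - 1*1505359 = -107/(-1051 + (13 - 1/(42 - 21 - 7*9))) - 1505359 = -107/(-1051 + (13 - 1/(42 - 21 - 63))) - 1505359 = -107/(-1051 + (13 - 1/(-42))) - 1505359 = -107/(-1051 + (13 - 1*(-1/42))) - 1505359 = -107/(-1051 + (13 + 1/42)) - 1505359 = -107/(-1051 + 547/42) - 1505359 = -107/(-43595/42) - 1505359 = -107*(-42/43595) - 1505359 = 4494/43595 - 1505359 = -65626121111/43595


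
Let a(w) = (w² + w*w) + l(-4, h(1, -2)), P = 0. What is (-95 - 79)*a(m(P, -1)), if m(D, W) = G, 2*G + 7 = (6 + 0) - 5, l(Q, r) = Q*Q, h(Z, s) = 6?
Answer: -5916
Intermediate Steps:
l(Q, r) = Q²
G = -3 (G = -7/2 + ((6 + 0) - 5)/2 = -7/2 + (6 - 5)/2 = -7/2 + (½)*1 = -7/2 + ½ = -3)
m(D, W) = -3
a(w) = 16 + 2*w² (a(w) = (w² + w*w) + (-4)² = (w² + w²) + 16 = 2*w² + 16 = 16 + 2*w²)
(-95 - 79)*a(m(P, -1)) = (-95 - 79)*(16 + 2*(-3)²) = -174*(16 + 2*9) = -174*(16 + 18) = -174*34 = -5916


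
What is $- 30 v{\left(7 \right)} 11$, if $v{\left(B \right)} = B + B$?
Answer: $-4620$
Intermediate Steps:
$v{\left(B \right)} = 2 B$
$- 30 v{\left(7 \right)} 11 = - 30 \cdot 2 \cdot 7 \cdot 11 = \left(-30\right) 14 \cdot 11 = \left(-420\right) 11 = -4620$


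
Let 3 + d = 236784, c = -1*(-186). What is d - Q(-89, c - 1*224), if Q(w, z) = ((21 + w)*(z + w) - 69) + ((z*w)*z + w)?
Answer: 356819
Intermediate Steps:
c = 186
d = 236781 (d = -3 + 236784 = 236781)
Q(w, z) = -69 + w + w*z**2 + (21 + w)*(w + z) (Q(w, z) = ((21 + w)*(w + z) - 69) + ((w*z)*z + w) = (-69 + (21 + w)*(w + z)) + (w*z**2 + w) = (-69 + (21 + w)*(w + z)) + (w + w*z**2) = -69 + w + w*z**2 + (21 + w)*(w + z))
d - Q(-89, c - 1*224) = 236781 - (-69 + (-89)**2 + 21*(186 - 1*224) + 22*(-89) - 89*(186 - 1*224) - 89*(186 - 1*224)**2) = 236781 - (-69 + 7921 + 21*(186 - 224) - 1958 - 89*(186 - 224) - 89*(186 - 224)**2) = 236781 - (-69 + 7921 + 21*(-38) - 1958 - 89*(-38) - 89*(-38)**2) = 236781 - (-69 + 7921 - 798 - 1958 + 3382 - 89*1444) = 236781 - (-69 + 7921 - 798 - 1958 + 3382 - 128516) = 236781 - 1*(-120038) = 236781 + 120038 = 356819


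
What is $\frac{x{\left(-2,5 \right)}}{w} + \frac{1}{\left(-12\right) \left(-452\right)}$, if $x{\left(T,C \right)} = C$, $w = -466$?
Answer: $- \frac{13327}{1263792} \approx -0.010545$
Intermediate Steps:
$\frac{x{\left(-2,5 \right)}}{w} + \frac{1}{\left(-12\right) \left(-452\right)} = \frac{5}{-466} + \frac{1}{\left(-12\right) \left(-452\right)} = 5 \left(- \frac{1}{466}\right) - - \frac{1}{5424} = - \frac{5}{466} + \frac{1}{5424} = - \frac{13327}{1263792}$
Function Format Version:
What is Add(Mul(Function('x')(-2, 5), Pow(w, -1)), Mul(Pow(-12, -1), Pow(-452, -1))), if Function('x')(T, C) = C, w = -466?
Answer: Rational(-13327, 1263792) ≈ -0.010545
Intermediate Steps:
Add(Mul(Function('x')(-2, 5), Pow(w, -1)), Mul(Pow(-12, -1), Pow(-452, -1))) = Add(Mul(5, Pow(-466, -1)), Mul(Pow(-12, -1), Pow(-452, -1))) = Add(Mul(5, Rational(-1, 466)), Mul(Rational(-1, 12), Rational(-1, 452))) = Add(Rational(-5, 466), Rational(1, 5424)) = Rational(-13327, 1263792)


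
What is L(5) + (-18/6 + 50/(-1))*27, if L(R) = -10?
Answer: -1441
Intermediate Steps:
L(5) + (-18/6 + 50/(-1))*27 = -10 + (-18/6 + 50/(-1))*27 = -10 + (-18*1/6 + 50*(-1))*27 = -10 + (-3 - 50)*27 = -10 - 53*27 = -10 - 1431 = -1441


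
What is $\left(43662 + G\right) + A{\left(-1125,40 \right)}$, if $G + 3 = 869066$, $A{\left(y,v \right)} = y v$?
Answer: $867725$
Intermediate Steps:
$A{\left(y,v \right)} = v y$
$G = 869063$ ($G = -3 + 869066 = 869063$)
$\left(43662 + G\right) + A{\left(-1125,40 \right)} = \left(43662 + 869063\right) + 40 \left(-1125\right) = 912725 - 45000 = 867725$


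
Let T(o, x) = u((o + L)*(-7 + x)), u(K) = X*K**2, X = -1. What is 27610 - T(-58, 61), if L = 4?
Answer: 8530666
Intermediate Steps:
u(K) = -K**2
T(o, x) = -(-7 + x)**2*(4 + o)**2 (T(o, x) = -((o + 4)*(-7 + x))**2 = -((4 + o)*(-7 + x))**2 = -((-7 + x)*(4 + o))**2 = -(-7 + x)**2*(4 + o)**2)
27610 - T(-58, 61) = 27610 - (-1)*(-28 - 7*(-58) + 4*61 - 58*61)**2 = 27610 - (-1)*(-28 + 406 + 244 - 3538)**2 = 27610 - (-1)*(-2916)**2 = 27610 - (-1)*8503056 = 27610 - 1*(-8503056) = 27610 + 8503056 = 8530666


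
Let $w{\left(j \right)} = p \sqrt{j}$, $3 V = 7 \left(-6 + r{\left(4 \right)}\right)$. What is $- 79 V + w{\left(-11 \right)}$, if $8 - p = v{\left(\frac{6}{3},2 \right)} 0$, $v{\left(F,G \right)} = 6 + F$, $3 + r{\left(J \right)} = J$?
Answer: $\frac{2765}{3} + 8 i \sqrt{11} \approx 921.67 + 26.533 i$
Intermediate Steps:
$r{\left(J \right)} = -3 + J$
$p = 8$ ($p = 8 - \left(6 + \frac{6}{3}\right) 0 = 8 - \left(6 + 6 \cdot \frac{1}{3}\right) 0 = 8 - \left(6 + 2\right) 0 = 8 - 8 \cdot 0 = 8 - 0 = 8 + 0 = 8$)
$V = - \frac{35}{3}$ ($V = \frac{7 \left(-6 + \left(-3 + 4\right)\right)}{3} = \frac{7 \left(-6 + 1\right)}{3} = \frac{7 \left(-5\right)}{3} = \frac{1}{3} \left(-35\right) = - \frac{35}{3} \approx -11.667$)
$w{\left(j \right)} = 8 \sqrt{j}$
$- 79 V + w{\left(-11 \right)} = \left(-79\right) \left(- \frac{35}{3}\right) + 8 \sqrt{-11} = \frac{2765}{3} + 8 i \sqrt{11}$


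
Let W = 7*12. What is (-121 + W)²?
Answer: 1369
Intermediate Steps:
W = 84
(-121 + W)² = (-121 + 84)² = (-37)² = 1369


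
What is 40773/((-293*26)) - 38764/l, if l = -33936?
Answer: -136046047/32315556 ≈ -4.2099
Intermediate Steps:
40773/((-293*26)) - 38764/l = 40773/((-293*26)) - 38764/(-33936) = 40773/(-7618) - 38764*(-1/33936) = 40773*(-1/7618) + 9691/8484 = -40773/7618 + 9691/8484 = -136046047/32315556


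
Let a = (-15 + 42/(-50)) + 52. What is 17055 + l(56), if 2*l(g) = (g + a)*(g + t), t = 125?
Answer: 634887/25 ≈ 25395.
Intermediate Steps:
a = 904/25 (a = (-15 + 42*(-1/50)) + 52 = (-15 - 21/25) + 52 = -396/25 + 52 = 904/25 ≈ 36.160)
l(g) = (125 + g)*(904/25 + g)/2 (l(g) = ((g + 904/25)*(g + 125))/2 = ((904/25 + g)*(125 + g))/2 = ((125 + g)*(904/25 + g))/2 = (125 + g)*(904/25 + g)/2)
17055 + l(56) = 17055 + (2260 + (½)*56² + (4029/50)*56) = 17055 + (2260 + (½)*3136 + 112812/25) = 17055 + (2260 + 1568 + 112812/25) = 17055 + 208512/25 = 634887/25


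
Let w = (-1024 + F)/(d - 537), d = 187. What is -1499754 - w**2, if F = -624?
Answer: -45930645226/30625 ≈ -1.4998e+6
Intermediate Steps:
w = 824/175 (w = (-1024 - 624)/(187 - 537) = -1648/(-350) = -1648*(-1/350) = 824/175 ≈ 4.7086)
-1499754 - w**2 = -1499754 - (824/175)**2 = -1499754 - 1*678976/30625 = -1499754 - 678976/30625 = -45930645226/30625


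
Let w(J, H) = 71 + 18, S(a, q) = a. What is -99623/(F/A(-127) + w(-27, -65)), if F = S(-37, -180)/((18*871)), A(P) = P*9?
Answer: -1785239577342/1594875943 ≈ -1119.4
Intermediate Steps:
w(J, H) = 89
A(P) = 9*P
F = -37/15678 (F = -37/(18*871) = -37/15678 ≈ -0.0023600)
-99623/(F/A(-127) + w(-27, -65)) = -99623/(-37/(15678*(9*(-127))) + 89) = -99623/(-37/15678/(-1143) + 89) = -99623/(-37/15678*(-1/1143) + 89) = -99623/(37/17919954 + 89) = -99623/1594875943/17919954 = -99623*17919954/1594875943 = -1785239577342/1594875943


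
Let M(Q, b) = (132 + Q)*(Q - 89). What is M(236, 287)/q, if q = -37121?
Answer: -7728/5303 ≈ -1.4573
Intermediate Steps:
M(Q, b) = (-89 + Q)*(132 + Q) (M(Q, b) = (132 + Q)*(-89 + Q) = (-89 + Q)*(132 + Q))
M(236, 287)/q = (-11748 + 236² + 43*236)/(-37121) = (-11748 + 55696 + 10148)*(-1/37121) = 54096*(-1/37121) = -7728/5303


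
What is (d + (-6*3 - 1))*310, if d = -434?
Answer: -140430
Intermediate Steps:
(d + (-6*3 - 1))*310 = (-434 + (-6*3 - 1))*310 = (-434 + (-18 - 1))*310 = (-434 - 19)*310 = -453*310 = -140430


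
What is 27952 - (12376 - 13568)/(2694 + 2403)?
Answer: 142472536/5097 ≈ 27952.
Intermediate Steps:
27952 - (12376 - 13568)/(2694 + 2403) = 27952 - (-1192)/5097 = 27952 - 1*(-1192/5097) = 27952 + 1192/5097 = 142472536/5097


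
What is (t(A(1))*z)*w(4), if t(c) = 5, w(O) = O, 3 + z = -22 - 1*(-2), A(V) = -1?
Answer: -460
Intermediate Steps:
z = -23 (z = -3 + (-22 - 1*(-2)) = -3 + (-22 + 2) = -3 - 20 = -23)
(t(A(1))*z)*w(4) = (5*(-23))*4 = -115*4 = -460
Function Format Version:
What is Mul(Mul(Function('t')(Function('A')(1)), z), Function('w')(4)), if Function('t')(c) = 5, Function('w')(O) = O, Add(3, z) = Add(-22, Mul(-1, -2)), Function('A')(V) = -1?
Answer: -460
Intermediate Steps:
z = -23 (z = Add(-3, Add(-22, Mul(-1, -2))) = Add(-3, Add(-22, 2)) = Add(-3, -20) = -23)
Mul(Mul(Function('t')(Function('A')(1)), z), Function('w')(4)) = Mul(Mul(5, -23), 4) = Mul(-115, 4) = -460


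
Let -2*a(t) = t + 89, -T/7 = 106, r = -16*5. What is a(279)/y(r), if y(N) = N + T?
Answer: 92/411 ≈ 0.22384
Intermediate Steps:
r = -80
T = -742 (T = -7*106 = -742)
a(t) = -89/2 - t/2 (a(t) = -(t + 89)/2 = -(89 + t)/2 = -89/2 - t/2)
y(N) = -742 + N (y(N) = N - 742 = -742 + N)
a(279)/y(r) = (-89/2 - 1/2*279)/(-742 - 80) = (-89/2 - 279/2)/(-822) = -184*(-1/822) = 92/411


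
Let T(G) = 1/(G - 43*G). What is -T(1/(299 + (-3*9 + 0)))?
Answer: 136/21 ≈ 6.4762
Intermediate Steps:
T(G) = -1/(42*G) (T(G) = 1/(-42*G) = -1/(42*G))
-T(1/(299 + (-3*9 + 0))) = -(-1)/(42*(1/(299 + (-3*9 + 0)))) = -(-1)/(42*(1/(299 + (-27 + 0)))) = -(-1)/(42*(1/(299 - 27))) = -(-1)/(42*(1/272)) = -(-1)/(42*1/272) = -(-1)*272/42 = -1*(-136/21) = 136/21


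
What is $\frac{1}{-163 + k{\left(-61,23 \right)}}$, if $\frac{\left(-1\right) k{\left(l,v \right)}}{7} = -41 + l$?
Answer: $\frac{1}{551} \approx 0.0018149$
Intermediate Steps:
$k{\left(l,v \right)} = 287 - 7 l$ ($k{\left(l,v \right)} = - 7 \left(-41 + l\right) = 287 - 7 l$)
$\frac{1}{-163 + k{\left(-61,23 \right)}} = \frac{1}{-163 + \left(287 - -427\right)} = \frac{1}{-163 + \left(287 + 427\right)} = \frac{1}{-163 + 714} = \frac{1}{551}$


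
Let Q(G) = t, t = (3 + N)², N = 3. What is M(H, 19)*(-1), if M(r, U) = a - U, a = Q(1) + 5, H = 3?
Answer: -22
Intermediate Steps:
t = 36 (t = (3 + 3)² = 6² = 36)
Q(G) = 36
a = 41 (a = 36 + 5 = 41)
M(r, U) = 41 - U
M(H, 19)*(-1) = (41 - 1*19)*(-1) = (41 - 19)*(-1) = 22*(-1) = -22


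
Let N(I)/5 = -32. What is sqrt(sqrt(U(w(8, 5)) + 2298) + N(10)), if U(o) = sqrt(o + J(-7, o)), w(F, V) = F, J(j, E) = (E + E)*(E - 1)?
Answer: sqrt(-160 + sqrt(2)*sqrt(1149 + sqrt(30))) ≈ 10.581*I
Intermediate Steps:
N(I) = -160 (N(I) = 5*(-32) = -160)
J(j, E) = 2*E*(-1 + E) (J(j, E) = (2*E)*(-1 + E) = 2*E*(-1 + E))
U(o) = sqrt(o + 2*o*(-1 + o))
sqrt(sqrt(U(w(8, 5)) + 2298) + N(10)) = sqrt(sqrt(sqrt(8*(-1 + 2*8)) + 2298) - 160) = sqrt(sqrt(sqrt(8*(-1 + 16)) + 2298) - 160) = sqrt(sqrt(sqrt(8*15) + 2298) - 160) = sqrt(sqrt(sqrt(120) + 2298) - 160) = sqrt(sqrt(2*sqrt(30) + 2298) - 160) = sqrt(sqrt(2298 + 2*sqrt(30)) - 160) = sqrt(-160 + sqrt(2298 + 2*sqrt(30)))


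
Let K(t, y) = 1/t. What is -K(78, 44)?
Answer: -1/78 ≈ -0.012821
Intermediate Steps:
-K(78, 44) = -1/78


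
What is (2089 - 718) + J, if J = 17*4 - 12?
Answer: 1427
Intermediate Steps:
J = 56 (J = 68 - 12 = 56)
(2089 - 718) + J = (2089 - 718) + 56 = 1371 + 56 = 1427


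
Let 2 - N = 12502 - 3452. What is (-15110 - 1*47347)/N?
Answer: 20819/3016 ≈ 6.9028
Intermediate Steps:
N = -9048 (N = 2 - (12502 - 3452) = 2 - 1*9050 = 2 - 9050 = -9048)
(-15110 - 1*47347)/N = (-15110 - 1*47347)/(-9048) = (-15110 - 47347)*(-1/9048) = -62457*(-1/9048) = 20819/3016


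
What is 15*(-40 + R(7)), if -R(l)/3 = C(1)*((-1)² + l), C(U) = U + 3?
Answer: -2040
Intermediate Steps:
C(U) = 3 + U
R(l) = -12 - 12*l (R(l) = -3*(3 + 1)*((-1)² + l) = -12*(1 + l) = -3*(4 + 4*l) = -12 - 12*l)
15*(-40 + R(7)) = 15*(-40 + (-12 - 12*7)) = 15*(-40 + (-12 - 84)) = 15*(-40 - 96) = 15*(-136) = -2040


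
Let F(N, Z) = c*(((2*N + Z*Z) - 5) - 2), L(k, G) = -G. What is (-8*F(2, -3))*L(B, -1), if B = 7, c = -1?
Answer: 48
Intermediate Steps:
F(N, Z) = 7 - Z**2 - 2*N (F(N, Z) = -(((2*N + Z*Z) - 5) - 2) = -(((2*N + Z**2) - 5) - 2) = -(((Z**2 + 2*N) - 5) - 2) = -((-5 + Z**2 + 2*N) - 2) = -(-7 + Z**2 + 2*N) = 7 - Z**2 - 2*N)
(-8*F(2, -3))*L(B, -1) = (-8*(7 - 1*(-3)**2 - 2*2))*(-1*(-1)) = -8*(7 - 1*9 - 4)*1 = -8*(7 - 9 - 4)*1 = -8*(-6)*1 = 48*1 = 48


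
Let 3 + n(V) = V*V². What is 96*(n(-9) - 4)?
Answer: -70656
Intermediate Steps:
n(V) = -3 + V³ (n(V) = -3 + V*V² = -3 + V³)
96*(n(-9) - 4) = 96*((-3 + (-9)³) - 4) = 96*((-3 - 729) - 4) = 96*(-732 - 4) = 96*(-736) = -70656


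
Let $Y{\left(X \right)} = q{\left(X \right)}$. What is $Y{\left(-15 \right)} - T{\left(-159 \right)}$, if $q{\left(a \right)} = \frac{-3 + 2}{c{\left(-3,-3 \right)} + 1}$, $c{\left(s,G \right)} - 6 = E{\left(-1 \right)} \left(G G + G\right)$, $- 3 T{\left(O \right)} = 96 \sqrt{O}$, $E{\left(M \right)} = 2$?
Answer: $- \frac{1}{19} + 32 i \sqrt{159} \approx -0.052632 + 403.5 i$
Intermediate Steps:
$T{\left(O \right)} = - 32 \sqrt{O}$ ($T{\left(O \right)} = - \frac{96 \sqrt{O}}{3} = - 32 \sqrt{O}$)
$c{\left(s,G \right)} = 6 + 2 G + 2 G^{2}$ ($c{\left(s,G \right)} = 6 + 2 \left(G G + G\right) = 6 + 2 \left(G^{2} + G\right) = 6 + 2 \left(G + G^{2}\right) = 6 + \left(2 G + 2 G^{2}\right) = 6 + 2 G + 2 G^{2}$)
$q{\left(a \right)} = - \frac{1}{19}$ ($q{\left(a \right)} = \frac{-3 + 2}{\left(6 + 2 \left(-3\right) + 2 \left(-3\right)^{2}\right) + 1} = - \frac{1}{\left(6 - 6 + 2 \cdot 9\right) + 1} = - \frac{1}{\left(6 - 6 + 18\right) + 1} = - \frac{1}{18 + 1} = - \frac{1}{19}$)
$Y{\left(X \right)} = - \frac{1}{19}$
$Y{\left(-15 \right)} - T{\left(-159 \right)} = - \frac{1}{19} - - 32 \sqrt{-159} = - \frac{1}{19} - - 32 i \sqrt{159} = - \frac{1}{19} + 32 i \sqrt{159}$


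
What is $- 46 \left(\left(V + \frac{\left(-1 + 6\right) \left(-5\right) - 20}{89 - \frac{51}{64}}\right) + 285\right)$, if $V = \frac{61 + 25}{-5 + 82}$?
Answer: $- \frac{1142117762}{86933} \approx -13138.0$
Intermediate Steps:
$V = \frac{86}{77} \approx 1.1169$
$- 46 \left(\left(V + \frac{\left(-1 + 6\right) \left(-5\right) - 20}{89 - \frac{51}{64}}\right) + 285\right) = - 46 \left(\left(\frac{86}{77} + \frac{\left(-1 + 6\right) \left(-5\right) - 20}{89 - \frac{51}{64}}\right) + 285\right) = - 46 \left(\left(\frac{86}{77} + \frac{5 \left(-5\right) - 20}{89 - \frac{51}{64}}\right) + 285\right) = - 46 \left(\left(\frac{86}{77} + \frac{-25 - 20}{89 - \frac{51}{64}}\right) + 285\right) = - 46 \left(\left(\frac{86}{77} - \frac{45}{\frac{5645}{64}}\right) + 285\right) = - 46 \left(\left(\frac{86}{77} - \frac{576}{1129}\right) + 285\right) = - 46 \left(\frac{52742}{86933} + 285\right) = \left(-46\right) \frac{24828647}{86933} = - \frac{1142117762}{86933}$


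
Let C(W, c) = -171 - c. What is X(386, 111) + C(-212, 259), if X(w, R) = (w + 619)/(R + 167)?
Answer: -118535/278 ≈ -426.38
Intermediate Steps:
X(w, R) = (619 + w)/(167 + R)
X(386, 111) + C(-212, 259) = (619 + 386)/(167 + 111) + (-171 - 1*259) = 1005/278 + (-171 - 259) = (1/278)*1005 - 430 = 1005/278 - 430 = -118535/278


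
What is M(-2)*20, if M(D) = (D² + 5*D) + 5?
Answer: -20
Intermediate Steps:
M(D) = 5 + D² + 5*D
M(-2)*20 = (5 + (-2)² + 5*(-2))*20 = (5 + 4 - 10)*20 = -1*20 = -20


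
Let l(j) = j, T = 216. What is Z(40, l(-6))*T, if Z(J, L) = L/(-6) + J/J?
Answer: 432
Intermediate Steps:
Z(J, L) = 1 - L/6 (Z(J, L) = L*(-1/6) + 1 = -L/6 + 1 = 1 - L/6)
Z(40, l(-6))*T = (1 - 1/6*(-6))*216 = (1 + 1)*216 = 2*216 = 432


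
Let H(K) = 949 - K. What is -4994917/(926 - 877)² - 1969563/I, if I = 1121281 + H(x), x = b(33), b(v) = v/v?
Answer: -5610169630756/2694471829 ≈ -2082.1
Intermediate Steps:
b(v) = 1
x = 1
I = 1122229 (I = 1121281 + (949 - 1*1) = 1121281 + (949 - 1) = 1121281 + 948 = 1122229)
-4994917/(926 - 877)² - 1969563/I = -4994917/(926 - 877)² - 1969563/1122229 = -4994917/(49²) - 1969563*1/1122229 = -4994917/2401 - 1969563/1122229 = -5610169630756/2694471829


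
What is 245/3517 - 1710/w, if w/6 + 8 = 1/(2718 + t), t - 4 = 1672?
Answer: 1470971975/41208689 ≈ 35.696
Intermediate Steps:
t = 1676 (t = 4 + 1672 = 1676)
w = -105453/2197 (w = -48 + 6/(2718 + 1676) = -48 + 6/4394 = -48 + 6*(1/4394) = -48 + 3/2197 = -105453/2197 ≈ -47.999)
245/3517 - 1710/w = 245/3517 - 1710/(-105453/2197) = 245*(1/3517) - 1710*(-2197/105453) = 245/3517 + 417430/11717 = 1470971975/41208689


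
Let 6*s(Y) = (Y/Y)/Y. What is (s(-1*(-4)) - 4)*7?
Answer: -665/24 ≈ -27.708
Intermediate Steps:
s(Y) = 1/(6*Y) (s(Y) = ((Y/Y)/Y)/6 = (1/Y)/6 = 1/(6*Y))
(s(-1*(-4)) - 4)*7 = (1/(6*((-1*(-4)))) - 4)*7 = ((⅙)/4 - 4)*7 = ((⅙)*(¼) - 4)*7 = (1/24 - 4)*7 = -95/24*7 = -665/24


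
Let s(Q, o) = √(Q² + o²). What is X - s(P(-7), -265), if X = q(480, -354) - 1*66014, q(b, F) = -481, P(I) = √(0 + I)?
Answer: -66495 - 3*√7802 ≈ -66760.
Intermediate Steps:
P(I) = √I
X = -66495 (X = -481 - 1*66014 = -481 - 66014 = -66495)
X - s(P(-7), -265) = -66495 - √((√(-7))² + (-265)²) = -66495 - √((I*√7)² + 70225) = -66495 - √(-7 + 70225) = -66495 - √70218 = -66495 - 3*√7802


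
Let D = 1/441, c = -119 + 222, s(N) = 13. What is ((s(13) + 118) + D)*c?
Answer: 5950516/441 ≈ 13493.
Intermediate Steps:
c = 103
D = 1/441 ≈ 0.0022676
((s(13) + 118) + D)*c = ((13 + 118) + 1/441)*103 = (131 + 1/441)*103 = (57772/441)*103 = 5950516/441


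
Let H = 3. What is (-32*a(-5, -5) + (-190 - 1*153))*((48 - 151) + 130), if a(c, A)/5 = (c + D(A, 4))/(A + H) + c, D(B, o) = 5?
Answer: 12339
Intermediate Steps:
a(c, A) = 5*c + 5*(5 + c)/(3 + A) (a(c, A) = 5*((c + 5)/(A + 3) + c) = 5*((5 + c)/(3 + A) + c) = 5*(c + (5 + c)/(3 + A)) = 5*c + 5*(5 + c)/(3 + A))
(-32*a(-5, -5) + (-190 - 1*153))*((48 - 151) + 130) = (-160*(5 + 4*(-5) - 5*(-5))/(3 - 5) + (-190 - 1*153))*((48 - 151) + 130) = (-160*(5 - 20 + 25)/(-2) + (-190 - 153))*(-103 + 130) = (-160*(-1)*10/2 - 343)*27 = (-32*(-25) - 343)*27 = (800 - 343)*27 = 457*27 = 12339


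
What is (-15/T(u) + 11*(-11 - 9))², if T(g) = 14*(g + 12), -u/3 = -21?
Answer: 237190801/4900 ≈ 48406.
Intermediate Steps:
u = 63 (u = -3*(-21) = 63)
T(g) = 168 + 14*g (T(g) = 14*(12 + g) = 168 + 14*g)
(-15/T(u) + 11*(-11 - 9))² = (-15/(168 + 14*63) + 11*(-11 - 9))² = (-15/(168 + 882) + 11*(-20))² = (-15/1050 - 220)² = (-15*1/1050 - 220)² = (-1/70 - 220)² = (-15401/70)² = 237190801/4900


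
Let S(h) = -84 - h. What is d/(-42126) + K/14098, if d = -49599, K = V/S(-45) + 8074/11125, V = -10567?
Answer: 3670847270954/3067560029625 ≈ 1.1967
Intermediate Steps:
K = 117872761/433875 (K = -10567/(-84 - 1*(-45)) + 8074/11125 = -10567/(-84 + 45) + 8074*(1/11125) = -10567/(-39) + 8074/11125 = -10567*(-1/39) + 8074/11125 = 10567/39 + 8074/11125 = 117872761/433875 ≈ 271.67)
d/(-42126) + K/14098 = -49599/(-42126) + (117872761/433875)/14098 = -49599*(-1/42126) + (117872761/433875)*(1/14098) = 16533/14042 + 117872761/6116769750 = 3670847270954/3067560029625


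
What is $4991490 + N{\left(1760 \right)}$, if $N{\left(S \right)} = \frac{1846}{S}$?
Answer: $\frac{4392512123}{880} \approx 4.9915 \cdot 10^{6}$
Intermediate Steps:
$4991490 + N{\left(1760 \right)} = 4991490 + \frac{1846}{1760} = 4991490 + 1846 \cdot \frac{1}{1760} = 4991490 + \frac{923}{880} = \frac{4392512123}{880}$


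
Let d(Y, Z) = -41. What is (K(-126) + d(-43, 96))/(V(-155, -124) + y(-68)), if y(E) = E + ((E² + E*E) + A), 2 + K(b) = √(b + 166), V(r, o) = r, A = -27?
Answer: -43/8998 + √10/4499 ≈ -0.0040760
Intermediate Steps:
K(b) = -2 + √(166 + b) (K(b) = -2 + √(b + 166) = -2 + √(166 + b))
y(E) = -27 + E + 2*E² (y(E) = E + ((E² + E*E) - 27) = E + ((E² + E²) - 27) = E + (2*E² - 27) = E + (-27 + 2*E²) = -27 + E + 2*E²)
(K(-126) + d(-43, 96))/(V(-155, -124) + y(-68)) = ((-2 + √(166 - 126)) - 41)/(-155 + (-27 - 68 + 2*(-68)²)) = ((-2 + √40) - 41)/(-155 + (-27 - 68 + 2*4624)) = ((-2 + 2*√10) - 41)/(-155 + (-27 - 68 + 9248)) = (-43 + 2*√10)/(-155 + 9153) = (-43 + 2*√10)/8998 = (-43 + 2*√10)*(1/8998) = -43/8998 + √10/4499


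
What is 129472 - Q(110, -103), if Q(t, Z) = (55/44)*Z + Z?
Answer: 518815/4 ≈ 1.2970e+5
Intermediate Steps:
Q(t, Z) = 9*Z/4 (Q(t, Z) = (55*(1/44))*Z + Z = 5*Z/4 + Z = 9*Z/4)
129472 - Q(110, -103) = 129472 - 9*(-103)/4 = 129472 - 1*(-927/4) = 129472 + 927/4 = 518815/4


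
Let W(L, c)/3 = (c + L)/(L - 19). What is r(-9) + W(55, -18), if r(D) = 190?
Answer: 2317/12 ≈ 193.08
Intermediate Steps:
W(L, c) = 3*(L + c)/(-19 + L) (W(L, c) = 3*((c + L)/(L - 19)) = 3*((L + c)/(-19 + L)) = 3*(L + c)/(-19 + L))
r(-9) + W(55, -18) = 190 + 3*(55 - 18)/(-19 + 55) = 190 + 3*37/36 = 190 + 3*(1/36)*37 = 190 + 37/12 = 2317/12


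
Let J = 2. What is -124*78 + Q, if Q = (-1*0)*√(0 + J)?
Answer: -9672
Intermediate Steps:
Q = 0 (Q = (-1*0)*√(0 + 2) = 0*√2 = 0)
-124*78 + Q = -124*78 + 0 = -9672 + 0 = -9672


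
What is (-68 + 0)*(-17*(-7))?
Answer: -8092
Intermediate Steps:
(-68 + 0)*(-17*(-7)) = -68*119 = -8092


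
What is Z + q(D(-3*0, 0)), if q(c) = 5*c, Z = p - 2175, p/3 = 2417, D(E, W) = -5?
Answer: 5051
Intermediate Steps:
p = 7251 (p = 3*2417 = 7251)
Z = 5076 (Z = 7251 - 2175 = 5076)
Z + q(D(-3*0, 0)) = 5076 + 5*(-5) = 5076 - 25 = 5051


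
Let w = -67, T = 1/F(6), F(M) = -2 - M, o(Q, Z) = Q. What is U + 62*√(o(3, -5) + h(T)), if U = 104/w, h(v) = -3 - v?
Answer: -104/67 + 31*√2/2 ≈ 20.368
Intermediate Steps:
T = -⅛ (T = 1/(-2 - 1*6) = 1/(-2 - 6) = 1/(-8) = -⅛ ≈ -0.12500)
U = -104/67 (U = 104/(-67) = 104*(-1/67) = -104/67 ≈ -1.5522)
U + 62*√(o(3, -5) + h(T)) = -104/67 + 62*√(3 + (-3 - 1*(-⅛))) = -104/67 + 62*√(3 + (-3 + ⅛)) = -104/67 + 62*√(3 - 23/8) = -104/67 + 62*√(⅛) = -104/67 + 62*(√2/4) = -104/67 + 31*√2/2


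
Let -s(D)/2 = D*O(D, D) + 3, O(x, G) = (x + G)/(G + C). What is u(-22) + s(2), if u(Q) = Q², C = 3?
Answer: 2374/5 ≈ 474.80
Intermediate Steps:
O(x, G) = (G + x)/(3 + G) (O(x, G) = (x + G)/(G + 3) = (G + x)/(3 + G))
s(D) = -6 - 4*D²/(3 + D) (s(D) = -2*(D*((D + D)/(3 + D)) + 3) = -2*(D*((2*D)/(3 + D)) + 3) = -2*(D*(2*D/(3 + D)) + 3) = -2*(2*D²/(3 + D) + 3) = -2*(3 + 2*D²/(3 + D)) = -6 - 4*D²/(3 + D))
u(-22) + s(2) = (-22)² + 2*(-9 - 3*2 - 2*2²)/(3 + 2) = 484 + 2*(-9 - 6 - 2*4)/5 = 484 + 2*(⅕)*(-9 - 6 - 8) = 484 + 2*(⅕)*(-23) = 484 - 46/5 = 2374/5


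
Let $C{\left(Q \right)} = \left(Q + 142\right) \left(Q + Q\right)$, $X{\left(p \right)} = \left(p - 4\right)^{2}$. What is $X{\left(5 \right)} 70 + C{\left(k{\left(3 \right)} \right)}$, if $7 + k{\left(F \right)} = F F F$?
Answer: $6550$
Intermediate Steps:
$X{\left(p \right)} = \left(-4 + p\right)^{2}$
$k{\left(F \right)} = -7 + F^{3}$ ($k{\left(F \right)} = -7 + F F F = -7 + F F^{2} = -7 + F^{3}$)
$C{\left(Q \right)} = 2 Q \left(142 + Q\right)$ ($C{\left(Q \right)} = \left(142 + Q\right) 2 Q = 2 Q \left(142 + Q\right)$)
$X{\left(5 \right)} 70 + C{\left(k{\left(3 \right)} \right)} = \left(-4 + 5\right)^{2} \cdot 70 + 2 \left(-7 + 3^{3}\right) \left(142 - \left(7 - 3^{3}\right)\right) = 1^{2} \cdot 70 + 2 \left(-7 + 27\right) \left(142 + \left(-7 + 27\right)\right) = 1 \cdot 70 + 2 \cdot 20 \left(142 + 20\right) = 70 + 2 \cdot 20 \cdot 162 = 70 + 6480 = 6550$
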